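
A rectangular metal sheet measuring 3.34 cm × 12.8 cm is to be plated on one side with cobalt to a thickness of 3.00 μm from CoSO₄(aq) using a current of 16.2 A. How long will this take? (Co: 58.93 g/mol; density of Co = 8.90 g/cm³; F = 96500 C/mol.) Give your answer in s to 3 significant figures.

Plated area = 3.34 × 12.8 = 42.75 cm²
Volume = 42.75 × 3.00×10⁻⁴ cm = 0.01283 cm³
m(Co) = 0.01283 × 8.90 = 0.1142 g
n(Co) = 0.1142 / 58.93 = 0.001938 mol; n(e⁻) = 2 × 0.001938 = 0.003876 mol
Q = 0.003876 × 96500 = 374.0 C
t = 374.0 / 16.2 = 23.09 s

23.1 s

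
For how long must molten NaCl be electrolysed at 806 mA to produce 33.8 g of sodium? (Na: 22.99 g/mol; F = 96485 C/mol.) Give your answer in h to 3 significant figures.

n(Na) = 33.8 / 22.99 = 1.470 mol
Na⁺ + e⁻ → Na, so n(e⁻) = 1.470 mol
Q = 1.470 × 96485 = 1.418×10^5 C
t = Q / I = 1.418×10^5 / 0.806 = 1.759×10^5 s = 48.9 h

48.9 h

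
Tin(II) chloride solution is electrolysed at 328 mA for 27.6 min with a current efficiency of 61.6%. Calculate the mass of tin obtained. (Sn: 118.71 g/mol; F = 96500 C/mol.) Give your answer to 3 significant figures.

0.206 g

Q = 0.328 × 1656 = 543.2 C
n(e⁻) = 543.2 / 96500 = 0.005629 mol
Sn²⁺ + 2e⁻ → Sn, so theoretical m(Sn) = 0.002815 × 118.71 = 0.3342 g
Actual mass = 61.6% × 0.3342 = 0.206 g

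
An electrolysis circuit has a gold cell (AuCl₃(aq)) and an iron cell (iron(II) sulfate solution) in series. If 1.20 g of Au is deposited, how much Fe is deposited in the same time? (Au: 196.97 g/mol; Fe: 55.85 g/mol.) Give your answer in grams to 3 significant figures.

n(Au) = 1.20 / 196.97 = 0.006092 mol
Au³⁺ + 3e⁻ → Au, so n(e⁻) = 3 × 0.006092 = 0.01828 mol
In series, the same 0.01828 mol of electrons flows through the second cell.
Fe²⁺ + 2e⁻ → Fe, so n(Fe) = 0.01828 / 2 = 0.009140 mol
m(Fe) = 0.009140 × 55.85 = 0.510 g

0.510 g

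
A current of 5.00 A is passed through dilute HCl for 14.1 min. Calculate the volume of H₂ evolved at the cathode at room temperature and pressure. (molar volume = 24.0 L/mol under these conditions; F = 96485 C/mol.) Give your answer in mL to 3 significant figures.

Q = 5.00 A × 846 s = 4230 C
n(e⁻) = Q/F = 4230/96485 = 0.04384 mol
2H⁺ + 2e⁻ → H₂, so n(H₂) = 0.04384 / 2 = 0.02192 mol
V = 0.02192 × 24.0 = 0.5261 L
= 526 mL

526 mL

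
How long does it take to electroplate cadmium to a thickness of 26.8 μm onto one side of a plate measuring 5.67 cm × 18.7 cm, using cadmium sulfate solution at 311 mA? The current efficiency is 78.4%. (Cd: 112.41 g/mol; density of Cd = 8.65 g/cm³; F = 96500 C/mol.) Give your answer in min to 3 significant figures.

288 min

Plated area = 5.67 × 18.7 = 106.0 cm²
Volume = 106.0 × 26.8×10⁻⁴ cm = 0.2841 cm³
m(Cd) = 0.2841 × 8.65 = 2.457 g
n(Cd) = 2.457 / 112.41 = 0.02186 mol; n(e⁻) = 2 × 0.02186 = 0.04372 mol
Q = 0.04372 × 96500 / 0.784 = 5381 C
t = 5381 / 0.311 = 17300 s = 288 min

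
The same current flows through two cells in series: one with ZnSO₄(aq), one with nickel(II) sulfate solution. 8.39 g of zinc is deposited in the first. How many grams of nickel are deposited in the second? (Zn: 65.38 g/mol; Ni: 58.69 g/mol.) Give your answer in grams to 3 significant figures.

7.53 g

n(Zn) = 8.39 / 65.38 = 0.1283 mol
Zn²⁺ + 2e⁻ → Zn, so n(e⁻) = 2 × 0.1283 = 0.2566 mol
Same current for the same time ⇒ same n(e⁻) = 0.2566 mol in both cells.
Ni²⁺ + 2e⁻ → Ni, so n(Ni) = 0.2566 / 2 = 0.1283 mol
m(Ni) = 0.1283 × 58.69 = 7.53 g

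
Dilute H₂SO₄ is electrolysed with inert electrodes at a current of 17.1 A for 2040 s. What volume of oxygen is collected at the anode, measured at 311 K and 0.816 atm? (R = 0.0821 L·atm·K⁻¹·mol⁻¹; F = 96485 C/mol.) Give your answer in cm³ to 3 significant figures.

Q = It = 17.1 × 2040 = 34880 C
Moles of electrons = 34880 / 96485 = 0.3615 mol
2H₂O → O₂ + 4H⁺ + 4e⁻, so n(O₂) = 0.3615 / 4 = 0.09038 mol
V = nRT/P = 0.09038 × 0.0821 × 311 / 0.816 = 2.828 L
= 2830 cm³

2830 cm³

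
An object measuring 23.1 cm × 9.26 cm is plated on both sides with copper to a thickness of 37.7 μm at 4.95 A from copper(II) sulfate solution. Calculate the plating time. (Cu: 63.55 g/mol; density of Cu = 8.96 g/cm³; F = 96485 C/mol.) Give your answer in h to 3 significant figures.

Plated area = 2 × 23.1 × 9.26 = 427.8 cm²
Volume = 427.8 × 37.7×10⁻⁴ cm = 1.613 cm³
m(Cu) = 1.613 × 8.96 = 14.45 g
n(Cu) = 14.45 / 63.55 = 0.2274 mol; n(e⁻) = 2 × 0.2274 = 0.4548 mol
Q = 0.4548 × 96485 = 43880 C
t = 43880 / 4.95 = 8865 s = 2.46 h

2.46 h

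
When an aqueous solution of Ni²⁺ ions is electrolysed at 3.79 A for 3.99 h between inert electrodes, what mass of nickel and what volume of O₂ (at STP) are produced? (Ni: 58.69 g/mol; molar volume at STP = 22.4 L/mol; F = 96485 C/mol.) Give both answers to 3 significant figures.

Q = 3.79 × 14364 = 54440 C; n(e⁻) = 54440 / 96485 = 0.5642 mol
Cathode: Ni²⁺ + 2e⁻ → Ni → n(Ni) = 0.5642/2 = 0.2821 mol → 16.6 g
Anode: 2H₂O → O₂ + 4H⁺ + 4e⁻ → n(O₂) = 0.5642/4 = 0.1411 mol → 3.16 L

16.6 g Ni; 3.16 L O₂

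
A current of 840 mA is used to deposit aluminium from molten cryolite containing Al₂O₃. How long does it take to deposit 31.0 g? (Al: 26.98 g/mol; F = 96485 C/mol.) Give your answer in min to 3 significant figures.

n(Al) = 31.0 / 26.98 = 1.149 mol
Al³⁺ + 3e⁻ → Al, so n(e⁻) = 3 × 1.149 = 3.447 mol
Q = 3.447 × 96485 = 3.326×10^5 C
t = Q / I = 3.326×10^5 / 0.840 = 3.960×10^5 s = 6600 min

6600 min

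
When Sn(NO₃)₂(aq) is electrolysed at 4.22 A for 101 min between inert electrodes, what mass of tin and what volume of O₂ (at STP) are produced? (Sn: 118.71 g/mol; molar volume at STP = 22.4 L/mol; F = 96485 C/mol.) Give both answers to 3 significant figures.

Q = 4.22 × 6060 = 25570 C; n(e⁻) = 25570 / 96485 = 0.2650 mol
Cathode: Sn²⁺ + 2e⁻ → Sn → n(Sn) = 0.2650/2 = 0.1325 mol → 15.7 g
Anode: 2H₂O → O₂ + 4H⁺ + 4e⁻ → n(O₂) = 0.2650/4 = 0.06625 mol → 1.48 L

15.7 g Sn; 1.48 L O₂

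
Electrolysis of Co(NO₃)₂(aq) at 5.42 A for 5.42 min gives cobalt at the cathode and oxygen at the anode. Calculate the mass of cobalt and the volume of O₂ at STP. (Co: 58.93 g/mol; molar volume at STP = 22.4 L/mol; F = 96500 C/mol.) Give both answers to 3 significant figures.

0.538 g Co; 0.102 L O₂

Q = 5.42 × 325.2 = 1763 C; n(e⁻) = 1763 / 96500 = 0.01827 mol
Cathode: Co²⁺ + 2e⁻ → Co → n(Co) = 0.01827/2 = 0.009135 mol → 0.538 g
Anode: 2H₂O → O₂ + 4H⁺ + 4e⁻ → n(O₂) = 0.01827/4 = 0.004568 mol → 0.102 L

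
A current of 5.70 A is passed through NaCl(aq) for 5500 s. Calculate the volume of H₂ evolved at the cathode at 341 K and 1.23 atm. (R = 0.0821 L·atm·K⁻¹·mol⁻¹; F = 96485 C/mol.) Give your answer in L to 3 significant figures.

Q = 5.70 A × 5500 s = 31350 C
Moles of electrons = 31350 / 96485 = 0.3249 mol
2H⁺ + 2e⁻ → H₂, so n(H₂) = 0.3249 / 2 = 0.1625 mol
V = nRT/P = 0.1625 × 0.0821 × 341 / 1.23 = 3.699 L

3.70 L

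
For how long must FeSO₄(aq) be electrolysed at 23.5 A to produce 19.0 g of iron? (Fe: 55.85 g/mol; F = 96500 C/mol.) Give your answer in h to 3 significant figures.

0.776 h

n(Fe) = 19.0 / 55.85 = 0.3402 mol
Fe²⁺ + 2e⁻ → Fe, so n(e⁻) = 2 × 0.3402 = 0.6804 mol
Q = 0.6804 × 96500 = 65660 C
t = Q / I = 65660 / 23.5 = 2794 s = 0.776 h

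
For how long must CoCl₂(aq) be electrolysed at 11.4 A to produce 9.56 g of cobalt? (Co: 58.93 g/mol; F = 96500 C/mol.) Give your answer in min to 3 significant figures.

45.8 min

n(Co) = 9.56 / 58.93 = 0.1622 mol
Co²⁺ + 2e⁻ → Co, so n(e⁻) = 2 × 0.1622 = 0.3244 mol
Q = 0.3244 × 96500 = 31300 C
t = Q / I = 31300 / 11.4 = 2746 s = 45.8 min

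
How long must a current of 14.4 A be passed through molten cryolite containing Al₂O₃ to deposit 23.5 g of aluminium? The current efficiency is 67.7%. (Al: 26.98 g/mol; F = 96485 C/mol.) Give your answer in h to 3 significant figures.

n(Al) = 23.5 / 26.98 = 0.8710 mol
Al³⁺ + 3e⁻ → Al, so n(e⁻) = 3 × 0.8710 = 2.613 mol
Q = 2.613 × 96485 / 0.677 = 3.724×10^5 C
t = Q / I = 3.724×10^5 / 14.4 = 25860 s = 7.18 h

7.18 h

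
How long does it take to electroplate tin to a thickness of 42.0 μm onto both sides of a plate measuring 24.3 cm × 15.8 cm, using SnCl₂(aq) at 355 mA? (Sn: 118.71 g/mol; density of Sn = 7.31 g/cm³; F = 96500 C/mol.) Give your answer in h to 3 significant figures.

Plated area = 2 × 24.3 × 15.8 = 767.9 cm²
Volume = 767.9 × 42.0×10⁻⁴ cm = 3.225 cm³
m(Sn) = 3.225 × 7.31 = 23.57 g
n(Sn) = 23.57 / 118.71 = 0.1986 mol; n(e⁻) = 2 × 0.1986 = 0.3972 mol
Q = 0.3972 × 96500 = 38330 C
t = 38330 / 0.355 = 1.080×10^5 s = 30.0 h

30.0 h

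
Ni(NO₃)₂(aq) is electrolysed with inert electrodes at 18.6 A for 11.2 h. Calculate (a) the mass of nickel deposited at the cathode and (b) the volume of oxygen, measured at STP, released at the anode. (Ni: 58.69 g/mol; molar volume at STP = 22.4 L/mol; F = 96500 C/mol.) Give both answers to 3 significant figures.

Q = 18.6 × 40320 = 7.500×10^5 C; n(e⁻) = 7.500×10^5 / 96500 = 7.772 mol
Cathode: Ni²⁺ + 2e⁻ → Ni → n(Ni) = 7.772/2 = 3.886 mol → 228 g
Anode: 2H₂O → O₂ + 4H⁺ + 4e⁻ → n(O₂) = 7.772/4 = 1.943 mol → 43.5 L

228 g Ni; 43.5 L O₂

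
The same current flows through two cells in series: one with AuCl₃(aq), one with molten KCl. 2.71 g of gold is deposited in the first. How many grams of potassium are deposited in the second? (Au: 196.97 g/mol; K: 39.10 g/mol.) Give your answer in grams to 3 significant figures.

1.61 g

n(Au) = 2.71 / 196.97 = 0.01376 mol
Au³⁺ + 3e⁻ → Au, so n(e⁻) = 3 × 0.01376 = 0.04128 mol
Same current for the same time ⇒ same n(e⁻) = 0.04128 mol in both cells.
K⁺ + e⁻ → K, so n(K) = 0.04128 mol
m(K) = 0.04128 × 39.10 = 1.61 g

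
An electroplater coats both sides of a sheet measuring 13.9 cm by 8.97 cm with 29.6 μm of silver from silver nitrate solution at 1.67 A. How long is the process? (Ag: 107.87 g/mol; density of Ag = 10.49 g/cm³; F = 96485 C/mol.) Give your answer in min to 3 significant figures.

69.1 min

Plated area = 2 × 13.9 × 8.97 = 249.4 cm²
Volume = 249.4 × 29.6×10⁻⁴ cm = 0.7382 cm³
m(Ag) = 0.7382 × 10.49 = 7.744 g
n(Ag) = 7.744 / 107.87 = 0.07179 mol; n(e⁻) = 0.07179 mol
Q = 0.07179 × 96485 = 6927 C
t = 6927 / 1.67 = 4148 s = 69.1 min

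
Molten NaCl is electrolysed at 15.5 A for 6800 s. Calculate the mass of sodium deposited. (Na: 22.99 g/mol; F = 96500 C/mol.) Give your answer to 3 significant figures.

Charge passed = 15.5 × 6800 = 1.054×10^5 C
n(e⁻) = 1.054×10^5 / 96500 = 1.092 mol
Na⁺ + e⁻ → Na, so n(Na) = 1.092 mol
m = 1.092 × 22.99 = 25.1 g

25.1 g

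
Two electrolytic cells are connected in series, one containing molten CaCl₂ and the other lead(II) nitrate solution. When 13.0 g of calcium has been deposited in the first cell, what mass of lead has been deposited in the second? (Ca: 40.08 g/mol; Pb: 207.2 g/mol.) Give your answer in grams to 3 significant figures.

67.2 g

n(Ca) = 13.0 / 40.08 = 0.3244 mol
Ca²⁺ + 2e⁻ → Ca, so n(e⁻) = 2 × 0.3244 = 0.6488 mol
In series, the same 0.6488 mol of electrons flows through the second cell.
Pb²⁺ + 2e⁻ → Pb, so n(Pb) = 0.6488 / 2 = 0.3244 mol
m(Pb) = 0.3244 × 207.2 = 67.2 g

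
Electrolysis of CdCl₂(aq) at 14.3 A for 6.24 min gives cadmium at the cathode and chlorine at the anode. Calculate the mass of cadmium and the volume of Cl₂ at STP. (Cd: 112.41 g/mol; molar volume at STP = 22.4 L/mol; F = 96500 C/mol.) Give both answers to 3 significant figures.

Q = 14.3 × 374.4 = 5354 C; n(e⁻) = 5354 / 96500 = 0.05548 mol
Cathode: Cd²⁺ + 2e⁻ → Cd → n(Cd) = 0.05548/2 = 0.02774 mol → 3.12 g
Anode: 2Cl⁻ → Cl₂ + 2e⁻ → n(Cl₂) = 0.05548/2 = 0.02774 mol → 0.621 L

3.12 g Cd; 0.621 L Cl₂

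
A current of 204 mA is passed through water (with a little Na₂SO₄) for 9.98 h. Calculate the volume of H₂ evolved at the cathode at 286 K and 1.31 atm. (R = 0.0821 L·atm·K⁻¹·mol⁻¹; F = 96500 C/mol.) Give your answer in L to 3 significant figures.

0.681 L

Q = 0.204 A × 35928 s = 7329 C
Moles of electrons = 7329 / 96500 = 0.07595 mol
2H⁺ + 2e⁻ → H₂, so n(H₂) = 0.07595 / 2 = 0.03798 mol
V = nRT/P = 0.03798 × 0.0821 × 286 / 1.31 = 0.6808 L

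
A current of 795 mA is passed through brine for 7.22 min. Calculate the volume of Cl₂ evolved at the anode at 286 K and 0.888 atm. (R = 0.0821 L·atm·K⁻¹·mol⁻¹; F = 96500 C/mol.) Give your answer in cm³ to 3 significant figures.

Q = It = 0.795 × 433.2 = 344.4 C
n(e⁻) = Q/F = 344.4/96500 = 0.003569 mol
2Cl⁻ → Cl₂ + 2e⁻, so n(Cl₂) = 0.003569 / 2 = 0.001785 mol
V = nRT/P = 0.001785 × 0.0821 × 286 / 0.888 = 0.04720 L
= 47.2 cm³

47.2 cm³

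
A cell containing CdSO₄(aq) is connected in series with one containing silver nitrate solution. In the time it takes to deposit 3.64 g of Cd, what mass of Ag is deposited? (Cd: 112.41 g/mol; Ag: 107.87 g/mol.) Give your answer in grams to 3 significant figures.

n(Cd) = 3.64 / 112.41 = 0.03238 mol
Cd²⁺ + 2e⁻ → Cd, so n(e⁻) = 2 × 0.03238 = 0.06476 mol
The cells are in series, so the same charge (and hence the same n(e⁻) = 0.06476 mol) passes through both.
Ag⁺ + e⁻ → Ag, so n(Ag) = 0.06476 mol
m(Ag) = 0.06476 × 107.87 = 6.99 g

6.99 g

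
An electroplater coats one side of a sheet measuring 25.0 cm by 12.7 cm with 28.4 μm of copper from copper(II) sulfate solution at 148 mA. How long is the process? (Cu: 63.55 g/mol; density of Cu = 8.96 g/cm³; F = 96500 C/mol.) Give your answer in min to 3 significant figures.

Plated area = 25.0 × 12.7 = 317.5 cm²
Volume = 317.5 × 28.4×10⁻⁴ cm = 0.9017 cm³
m(Cu) = 0.9017 × 8.96 = 8.079 g
n(Cu) = 8.079 / 63.55 = 0.1271 mol; n(e⁻) = 2 × 0.1271 = 0.2542 mol
Q = 0.2542 × 96500 = 24530 C
t = 24530 / 0.148 = 1.657×10^5 s = 2760 min

2760 min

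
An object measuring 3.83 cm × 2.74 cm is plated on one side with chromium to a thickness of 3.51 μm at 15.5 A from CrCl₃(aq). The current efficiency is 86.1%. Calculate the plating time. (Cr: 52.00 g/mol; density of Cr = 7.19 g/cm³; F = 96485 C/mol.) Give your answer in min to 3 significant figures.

0.184 min

Plated area = 3.83 × 2.74 = 10.49 cm²
Volume = 10.49 × 3.51×10⁻⁴ cm = 0.003682 cm³
m(Cr) = 0.003682 × 7.19 = 0.02647 g
n(Cr) = 0.02647 / 52.00 = 5.090×10^-4 mol; n(e⁻) = 3 × 5.090×10^-4 = 0.001527 mol
Q = 0.001527 × 96485 / 0.861 = 171.1 C
t = 171.1 / 15.5 = 11.04 s = 0.184 min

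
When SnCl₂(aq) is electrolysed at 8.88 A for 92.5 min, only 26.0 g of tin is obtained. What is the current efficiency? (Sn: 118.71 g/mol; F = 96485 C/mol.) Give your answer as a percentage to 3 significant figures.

85.8%

Q = 8.88 × 5550 = 49280 C
n(e⁻) = 49280 / 96485 = 0.5108 mol
Sn²⁺ + 2e⁻ → Sn, so theoretical n(Sn) = 0.2554 mol → 30.32 g
Efficiency = 26.0 / 30.32 = 0.8575 = 85.8%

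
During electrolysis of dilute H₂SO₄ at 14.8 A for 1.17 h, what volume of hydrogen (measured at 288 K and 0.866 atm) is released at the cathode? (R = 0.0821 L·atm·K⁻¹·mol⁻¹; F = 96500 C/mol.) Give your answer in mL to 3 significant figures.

Q = It = 14.8 × 4212 = 62340 C
Moles of electrons = 62340 / 96500 = 0.6460 mol
2H⁺ + 2e⁻ → H₂, so n(H₂) = 0.6460 / 2 = 0.3230 mol
V = nRT/P = 0.3230 × 0.0821 × 288 / 0.866 = 8.819 L
= 8820 mL

8820 mL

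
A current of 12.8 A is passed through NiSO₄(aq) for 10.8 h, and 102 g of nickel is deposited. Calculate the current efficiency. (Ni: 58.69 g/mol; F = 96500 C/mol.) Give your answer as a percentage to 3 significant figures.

Q = 12.8 × 38880 = 4.977×10^5 C
n(e⁻) = 4.977×10^5 / 96500 = 5.158 mol
Ni²⁺ + 2e⁻ → Ni, so theoretical n(Ni) = 2.579 mol → 151.4 g
Efficiency = 102 / 151.4 = 0.6737 = 67.4%

67.4%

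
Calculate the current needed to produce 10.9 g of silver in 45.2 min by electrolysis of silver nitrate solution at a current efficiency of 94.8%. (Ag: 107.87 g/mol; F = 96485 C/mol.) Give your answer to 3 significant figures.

n(Ag) = 10.9 / 107.87 = 0.1010 mol
Ag⁺ + e⁻ → Ag, so n(e⁻) = 0.1010 mol
Q = 0.1010 × 96485 / 0.948 = 10280 C
I = Q / t = 10280 / 2712 s = 3.79 A

3.79 A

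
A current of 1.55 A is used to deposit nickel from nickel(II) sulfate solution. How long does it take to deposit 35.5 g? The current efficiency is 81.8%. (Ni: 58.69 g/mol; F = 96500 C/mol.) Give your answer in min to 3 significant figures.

1530 min

n(Ni) = 35.5 / 58.69 = 0.6049 mol
Ni²⁺ + 2e⁻ → Ni, so n(e⁻) = 2 × 0.6049 = 1.210 mol
Q = 1.210 × 96500 / 0.818 = 1.427×10^5 C
t = Q / I = 1.427×10^5 / 1.55 = 92060 s = 1530 min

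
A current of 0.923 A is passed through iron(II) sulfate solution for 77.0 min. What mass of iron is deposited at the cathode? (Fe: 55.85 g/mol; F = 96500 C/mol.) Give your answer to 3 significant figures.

Q = It = 0.923 × 4620 = 4264 C
n(e⁻) = 4264 / 96500 = 0.04419 mol
Fe²⁺ + 2e⁻ → Fe, so n(Fe) = 0.04419 / 2 = 0.02210 mol
m = 0.02210 × 55.85 = 1.23 g

1.23 g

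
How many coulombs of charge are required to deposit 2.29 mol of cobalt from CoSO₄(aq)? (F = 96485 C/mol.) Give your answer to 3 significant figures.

4.42×10^5 C

Co²⁺ + 2e⁻ → Co, so n(e⁻) = 2 × 2.29 = 4.580 mol
Q = 4.580 × 96485 = 4.419×10^5 C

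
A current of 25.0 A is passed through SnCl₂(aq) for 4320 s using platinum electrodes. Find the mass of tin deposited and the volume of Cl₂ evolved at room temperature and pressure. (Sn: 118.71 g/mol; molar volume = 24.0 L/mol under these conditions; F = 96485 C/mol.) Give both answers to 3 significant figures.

66.4 g Sn; 13.4 L Cl₂

Q = 25.0 × 4320 = 1.080×10^5 C; n(e⁻) = 1.080×10^5 / 96485 = 1.119 mol
Cathode: Sn²⁺ + 2e⁻ → Sn → n(Sn) = 1.119/2 = 0.5595 mol → 66.4 g
Anode: 2Cl⁻ → Cl₂ + 2e⁻ → n(Cl₂) = 1.119/2 = 0.5595 mol → 13.4 L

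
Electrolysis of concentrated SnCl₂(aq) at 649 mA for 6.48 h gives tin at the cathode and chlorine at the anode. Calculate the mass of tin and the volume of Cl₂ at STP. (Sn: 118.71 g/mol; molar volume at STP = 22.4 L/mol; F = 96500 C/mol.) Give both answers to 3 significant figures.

Q = 0.649 × 23328 = 15140 C; n(e⁻) = 15140 / 96500 = 0.1569 mol
Cathode: Sn²⁺ + 2e⁻ → Sn → n(Sn) = 0.1569/2 = 0.07845 mol → 9.31 g
Anode: 2Cl⁻ → Cl₂ + 2e⁻ → n(Cl₂) = 0.1569/2 = 0.07845 mol → 1.76 L

9.31 g Sn; 1.76 L Cl₂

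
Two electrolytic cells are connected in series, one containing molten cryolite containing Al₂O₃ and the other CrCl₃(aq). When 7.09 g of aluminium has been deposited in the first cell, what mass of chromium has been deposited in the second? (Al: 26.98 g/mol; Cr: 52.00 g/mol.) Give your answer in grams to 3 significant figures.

13.7 g

n(Al) = 7.09 / 26.98 = 0.2628 mol
Al³⁺ + 3e⁻ → Al, so n(e⁻) = 3 × 0.2628 = 0.7884 mol
Same current for the same time ⇒ same n(e⁻) = 0.7884 mol in both cells.
Cr³⁺ + 3e⁻ → Cr, so n(Cr) = 0.7884 / 3 = 0.2628 mol
m(Cr) = 0.2628 × 52.00 = 13.7 g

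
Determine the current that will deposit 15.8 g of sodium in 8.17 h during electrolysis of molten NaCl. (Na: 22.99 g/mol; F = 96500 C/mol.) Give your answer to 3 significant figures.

n(Na) = 15.8 / 22.99 = 0.6873 mol
Na⁺ + e⁻ → Na, so n(e⁻) = 0.6873 mol
Q = 0.6873 × 96500 = 66320 C
I = Q / t = 66320 / 29412 s = 2.25 A

2.25 A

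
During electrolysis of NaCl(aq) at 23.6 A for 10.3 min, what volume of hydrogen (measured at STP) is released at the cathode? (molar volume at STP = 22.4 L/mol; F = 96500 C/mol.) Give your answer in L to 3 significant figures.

1.69 L

Q = 23.6 A × 618 s = 14580 C
n(e⁻) = 14580 / 96500 = 0.1511 mol
2H⁺ + 2e⁻ → H₂, so n(H₂) = 0.1511 / 2 = 0.07555 mol
V = 0.07555 × 22.4 = 1.692 L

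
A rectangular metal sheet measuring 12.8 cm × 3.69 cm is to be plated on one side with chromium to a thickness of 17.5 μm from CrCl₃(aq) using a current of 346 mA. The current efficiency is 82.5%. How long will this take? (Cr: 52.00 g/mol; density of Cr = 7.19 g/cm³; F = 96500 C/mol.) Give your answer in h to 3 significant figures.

3.22 h

Plated area = 12.8 × 3.69 = 47.23 cm²
Volume = 47.23 × 17.5×10⁻⁴ cm = 0.08265 cm³
m(Cr) = 0.08265 × 7.19 = 0.5943 g
n(Cr) = 0.5943 / 52.00 = 0.01143 mol; n(e⁻) = 3 × 0.01143 = 0.03429 mol
Q = 0.03429 × 96500 / 0.825 = 4011 C
t = 4011 / 0.346 = 11590 s = 3.22 h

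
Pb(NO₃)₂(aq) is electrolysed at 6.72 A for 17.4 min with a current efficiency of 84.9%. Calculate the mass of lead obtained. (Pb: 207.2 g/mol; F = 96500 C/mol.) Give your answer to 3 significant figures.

Q = 6.72 × 1044 = 7016 C
n(e⁻) = 7016 / 96500 = 0.07270 mol
Pb²⁺ + 2e⁻ → Pb, so theoretical m(Pb) = 0.03635 × 207.2 = 7.532 g
Actual mass = 84.9% × 7.532 = 6.39 g

6.39 g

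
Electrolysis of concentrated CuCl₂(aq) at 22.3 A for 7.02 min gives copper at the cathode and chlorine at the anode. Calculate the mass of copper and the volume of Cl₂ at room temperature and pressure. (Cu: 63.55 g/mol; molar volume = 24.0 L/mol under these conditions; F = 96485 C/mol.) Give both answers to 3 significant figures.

3.09 g Cu; 1.17 L Cl₂

Q = 22.3 × 421.2 = 9393 C; n(e⁻) = 9393 / 96485 = 0.09735 mol
Cathode: Cu²⁺ + 2e⁻ → Cu → n(Cu) = 0.09735/2 = 0.04868 mol → 3.09 g
Anode: 2Cl⁻ → Cl₂ + 2e⁻ → n(Cl₂) = 0.09735/2 = 0.04868 mol → 1.17 L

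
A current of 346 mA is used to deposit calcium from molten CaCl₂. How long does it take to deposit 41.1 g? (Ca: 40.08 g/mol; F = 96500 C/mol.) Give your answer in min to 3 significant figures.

9530 min

n(Ca) = 41.1 / 40.08 = 1.025 mol
Ca²⁺ + 2e⁻ → Ca, so n(e⁻) = 2 × 1.025 = 2.050 mol
Q = 2.050 × 96500 = 1.978×10^5 C
t = Q / I = 1.978×10^5 / 0.346 = 5.717×10^5 s = 9530 min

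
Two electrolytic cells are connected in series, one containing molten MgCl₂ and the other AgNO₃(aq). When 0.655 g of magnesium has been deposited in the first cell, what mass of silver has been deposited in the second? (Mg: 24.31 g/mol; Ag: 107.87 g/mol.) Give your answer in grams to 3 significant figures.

n(Mg) = 0.655 / 24.31 = 0.02694 mol
Mg²⁺ + 2e⁻ → Mg, so n(e⁻) = 2 × 0.02694 = 0.05388 mol
Since the cells are in series, n(e⁻) in the Ag cell is also 0.05388 mol.
Ag⁺ + e⁻ → Ag, so n(Ag) = 0.05388 mol
m(Ag) = 0.05388 × 107.87 = 5.81 g

5.81 g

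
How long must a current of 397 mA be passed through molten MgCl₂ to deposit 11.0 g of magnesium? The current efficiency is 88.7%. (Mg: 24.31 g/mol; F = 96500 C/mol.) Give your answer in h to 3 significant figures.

n(Mg) = 11.0 / 24.31 = 0.4525 mol
Mg²⁺ + 2e⁻ → Mg, so n(e⁻) = 2 × 0.4525 = 0.9050 mol
Q = 0.9050 × 96500 / 0.887 = 98460 C
t = Q / I = 98460 / 0.397 = 2.480×10^5 s = 68.9 h

68.9 h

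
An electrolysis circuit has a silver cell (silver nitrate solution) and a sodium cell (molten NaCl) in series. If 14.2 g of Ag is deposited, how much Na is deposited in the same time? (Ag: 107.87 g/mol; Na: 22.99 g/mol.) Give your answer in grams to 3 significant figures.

n(Ag) = 14.2 / 107.87 = 0.1316 mol
Ag⁺ + e⁻ → Ag, so n(e⁻) = 0.1316 mol
Since the cells are in series, n(e⁻) in the Na cell is also 0.1316 mol.
Na⁺ + e⁻ → Na, so n(Na) = 0.1316 mol
m(Na) = 0.1316 × 22.99 = 3.03 g

3.03 g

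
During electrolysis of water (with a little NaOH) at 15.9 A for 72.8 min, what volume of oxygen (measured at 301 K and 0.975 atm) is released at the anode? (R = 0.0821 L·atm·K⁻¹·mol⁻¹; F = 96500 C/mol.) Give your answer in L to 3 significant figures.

Q = 15.9 A × 4368 s = 69450 C
n(e⁻) = 69450 / 96500 = 0.7197 mol
2H₂O → O₂ + 4H⁺ + 4e⁻, so n(O₂) = 0.7197 / 4 = 0.1799 mol
V = nRT/P = 0.1799 × 0.0821 × 301 / 0.975 = 4.560 L

4.56 L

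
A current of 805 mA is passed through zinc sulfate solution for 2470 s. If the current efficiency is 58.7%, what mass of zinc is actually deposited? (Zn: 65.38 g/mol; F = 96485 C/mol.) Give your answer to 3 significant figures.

0.395 g

Q = 0.805 × 2470 = 1988 C
n(e⁻) = 1988 / 96485 = 0.02060 mol
Zn²⁺ + 2e⁻ → Zn, so theoretical m(Zn) = 0.01030 × 65.38 = 0.6734 g
Actual mass = 58.7% × 0.6734 = 0.395 g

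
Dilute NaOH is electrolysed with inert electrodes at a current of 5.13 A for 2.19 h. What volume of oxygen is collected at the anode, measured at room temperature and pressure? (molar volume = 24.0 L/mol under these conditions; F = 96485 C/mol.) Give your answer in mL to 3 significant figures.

2520 mL

Charge passed = 5.13 × 7884 = 40440 C
n(e⁻) = Q/F = 40440/96485 = 0.4191 mol
2H₂O → O₂ + 4H⁺ + 4e⁻, so n(O₂) = 0.4191 / 4 = 0.1048 mol
V = 0.1048 × 24.0 = 2.515 L
= 2520 mL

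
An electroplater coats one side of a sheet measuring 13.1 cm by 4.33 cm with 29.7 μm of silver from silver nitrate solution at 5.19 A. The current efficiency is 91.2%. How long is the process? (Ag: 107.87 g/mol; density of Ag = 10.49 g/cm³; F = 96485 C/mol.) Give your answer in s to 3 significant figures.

Plated area = 13.1 × 4.33 = 56.72 cm²
Volume = 56.72 × 29.7×10⁻⁴ cm = 0.1685 cm³
m(Ag) = 0.1685 × 10.49 = 1.768 g
n(Ag) = 1.768 / 107.87 = 0.01639 mol; n(e⁻) = 0.01639 mol
Q = 0.01639 × 96485 / 0.912 = 1734 C
t = 1734 / 5.19 = 334.1 s

334 s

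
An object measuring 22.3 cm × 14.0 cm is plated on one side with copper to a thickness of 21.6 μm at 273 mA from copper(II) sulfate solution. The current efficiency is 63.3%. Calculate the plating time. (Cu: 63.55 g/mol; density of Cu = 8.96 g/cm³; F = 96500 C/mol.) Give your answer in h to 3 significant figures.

29.5 h

Plated area = 22.3 × 14.0 = 312.2 cm²
Volume = 312.2 × 21.6×10⁻⁴ cm = 0.6744 cm³
m(Cu) = 0.6744 × 8.96 = 6.043 g
n(Cu) = 6.043 / 63.55 = 0.09509 mol; n(e⁻) = 2 × 0.09509 = 0.1902 mol
Q = 0.1902 × 96500 / 0.633 = 29000 C
t = 29000 / 0.273 = 1.062×10^5 s = 29.5 h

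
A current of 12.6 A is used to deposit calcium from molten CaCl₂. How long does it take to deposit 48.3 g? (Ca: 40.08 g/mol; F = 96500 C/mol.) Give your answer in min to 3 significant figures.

308 min

n(Ca) = 48.3 / 40.08 = 1.205 mol
Ca²⁺ + 2e⁻ → Ca, so n(e⁻) = 2 × 1.205 = 2.410 mol
Q = 2.410 × 96500 = 2.326×10^5 C
t = Q / I = 2.326×10^5 / 12.6 = 18460 s = 308 min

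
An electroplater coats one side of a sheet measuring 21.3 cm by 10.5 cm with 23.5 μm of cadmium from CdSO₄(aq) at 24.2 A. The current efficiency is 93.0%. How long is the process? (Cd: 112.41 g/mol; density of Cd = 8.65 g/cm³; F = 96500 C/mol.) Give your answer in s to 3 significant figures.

Plated area = 21.3 × 10.5 = 223.7 cm²
Volume = 223.7 × 23.5×10⁻⁴ cm = 0.5257 cm³
m(Cd) = 0.5257 × 8.65 = 4.547 g
n(Cd) = 4.547 / 112.41 = 0.04045 mol; n(e⁻) = 2 × 0.04045 = 0.08090 mol
Q = 0.08090 × 96500 / 0.930 = 8394 C
t = 8394 / 24.2 = 346.9 s

347 s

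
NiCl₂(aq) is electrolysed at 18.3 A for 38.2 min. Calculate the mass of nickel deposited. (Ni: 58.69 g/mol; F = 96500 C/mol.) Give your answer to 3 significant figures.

12.8 g

Q = It = 18.3 × 2292 = 41940 C
n(e⁻) = Q/F = 41940/96500 = 0.4346 mol
Ni²⁺ + 2e⁻ → Ni, so n(Ni) = 0.4346 / 2 = 0.2173 mol
m = 0.2173 × 58.69 = 12.8 g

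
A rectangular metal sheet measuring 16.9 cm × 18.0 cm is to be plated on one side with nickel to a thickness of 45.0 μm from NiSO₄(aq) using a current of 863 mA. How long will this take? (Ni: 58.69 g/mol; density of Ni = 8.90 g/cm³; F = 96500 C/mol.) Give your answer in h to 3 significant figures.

12.9 h

Plated area = 16.9 × 18.0 = 304.2 cm²
Volume = 304.2 × 45.0×10⁻⁴ cm = 1.369 cm³
m(Ni) = 1.369 × 8.90 = 12.18 g
n(Ni) = 12.18 / 58.69 = 0.2075 mol; n(e⁻) = 2 × 0.2075 = 0.4150 mol
Q = 0.4150 × 96500 = 40050 C
t = 40050 / 0.863 = 46410 s = 12.9 h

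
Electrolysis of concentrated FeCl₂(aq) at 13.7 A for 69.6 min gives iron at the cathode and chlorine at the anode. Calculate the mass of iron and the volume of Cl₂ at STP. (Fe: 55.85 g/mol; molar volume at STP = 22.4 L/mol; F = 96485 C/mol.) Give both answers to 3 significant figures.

16.6 g Fe; 6.64 L Cl₂

Q = 13.7 × 4176 = 57210 C; n(e⁻) = 57210 / 96485 = 0.5929 mol
Cathode: Fe²⁺ + 2e⁻ → Fe → n(Fe) = 0.5929/2 = 0.2965 mol → 16.6 g
Anode: 2Cl⁻ → Cl₂ + 2e⁻ → n(Cl₂) = 0.5929/2 = 0.2965 mol → 6.64 L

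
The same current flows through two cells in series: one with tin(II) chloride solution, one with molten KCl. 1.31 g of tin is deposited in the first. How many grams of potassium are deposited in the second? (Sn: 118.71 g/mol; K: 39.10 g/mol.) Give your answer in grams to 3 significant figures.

n(Sn) = 1.31 / 118.71 = 0.01104 mol
Sn²⁺ + 2e⁻ → Sn, so n(e⁻) = 2 × 0.01104 = 0.02208 mol
Since the cells are in series, n(e⁻) in the K cell is also 0.02208 mol.
K⁺ + e⁻ → K, so n(K) = 0.02208 mol
m(K) = 0.02208 × 39.10 = 0.863 g

0.863 g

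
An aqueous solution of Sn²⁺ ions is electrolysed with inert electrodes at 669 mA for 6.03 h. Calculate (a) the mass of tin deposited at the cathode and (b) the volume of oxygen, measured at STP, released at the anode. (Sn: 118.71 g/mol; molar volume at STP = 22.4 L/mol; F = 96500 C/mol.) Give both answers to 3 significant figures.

8.93 g Sn; 0.843 L O₂

Q = 0.669 × 21708 = 14520 C; n(e⁻) = 14520 / 96500 = 0.1505 mol
Cathode: Sn²⁺ + 2e⁻ → Sn → n(Sn) = 0.1505/2 = 0.07525 mol → 8.93 g
Anode: 2H₂O → O₂ + 4H⁺ + 4e⁻ → n(O₂) = 0.1505/4 = 0.03763 mol → 0.843 L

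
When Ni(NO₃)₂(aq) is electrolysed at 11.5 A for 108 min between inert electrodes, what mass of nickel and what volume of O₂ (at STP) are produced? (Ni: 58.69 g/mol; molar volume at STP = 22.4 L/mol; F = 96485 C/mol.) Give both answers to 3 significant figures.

Q = 11.5 × 6480 = 74520 C; n(e⁻) = 74520 / 96485 = 0.7723 mol
Cathode: Ni²⁺ + 2e⁻ → Ni → n(Ni) = 0.7723/2 = 0.3862 mol → 22.7 g
Anode: 2H₂O → O₂ + 4H⁺ + 4e⁻ → n(O₂) = 0.7723/4 = 0.1931 mol → 4.33 L

22.7 g Ni; 4.33 L O₂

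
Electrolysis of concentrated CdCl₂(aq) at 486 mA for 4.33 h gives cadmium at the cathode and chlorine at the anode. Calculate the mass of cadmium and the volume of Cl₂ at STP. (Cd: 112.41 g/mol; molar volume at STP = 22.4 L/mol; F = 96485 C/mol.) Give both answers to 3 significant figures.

Q = 0.486 × 15588 = 7576 C; n(e⁻) = 7576 / 96485 = 0.07852 mol
Cathode: Cd²⁺ + 2e⁻ → Cd → n(Cd) = 0.07852/2 = 0.03926 mol → 4.41 g
Anode: 2Cl⁻ → Cl₂ + 2e⁻ → n(Cl₂) = 0.07852/2 = 0.03926 mol → 0.879 L

4.41 g Cd; 0.879 L Cl₂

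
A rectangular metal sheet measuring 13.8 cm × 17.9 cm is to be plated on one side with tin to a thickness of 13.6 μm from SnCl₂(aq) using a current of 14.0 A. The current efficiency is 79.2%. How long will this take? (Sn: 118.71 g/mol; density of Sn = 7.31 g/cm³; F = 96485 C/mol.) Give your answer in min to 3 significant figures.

Plated area = 13.8 × 17.9 = 247.0 cm²
Volume = 247.0 × 13.6×10⁻⁴ cm = 0.3359 cm³
m(Sn) = 0.3359 × 7.31 = 2.455 g
n(Sn) = 2.455 / 118.71 = 0.02068 mol; n(e⁻) = 2 × 0.02068 = 0.04136 mol
Q = 0.04136 × 96485 / 0.792 = 5039 C
t = 5039 / 14.0 = 359.9 s = 6.00 min

6.00 min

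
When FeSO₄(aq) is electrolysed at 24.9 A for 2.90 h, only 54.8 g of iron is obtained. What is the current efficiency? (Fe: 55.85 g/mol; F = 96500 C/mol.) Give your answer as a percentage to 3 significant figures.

Q = 24.9 × 10440 = 2.600×10^5 C
n(e⁻) = 2.600×10^5 / 96500 = 2.694 mol
Fe²⁺ + 2e⁻ → Fe, so theoretical n(Fe) = 1.347 mol → 75.23 g
Efficiency = 54.8 / 75.23 = 0.7284 = 72.8%

72.8%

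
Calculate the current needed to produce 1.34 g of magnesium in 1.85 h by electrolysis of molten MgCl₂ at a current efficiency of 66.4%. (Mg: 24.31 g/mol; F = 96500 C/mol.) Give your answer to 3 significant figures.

n(Mg) = 1.34 / 24.31 = 0.05512 mol
Mg²⁺ + 2e⁻ → Mg, so n(e⁻) = 2 × 0.05512 = 0.1102 mol
Q = 0.1102 × 96500 / 0.664 = 16020 C
I = Q / t = 16020 / 6660 s = 2.41 A

2.41 A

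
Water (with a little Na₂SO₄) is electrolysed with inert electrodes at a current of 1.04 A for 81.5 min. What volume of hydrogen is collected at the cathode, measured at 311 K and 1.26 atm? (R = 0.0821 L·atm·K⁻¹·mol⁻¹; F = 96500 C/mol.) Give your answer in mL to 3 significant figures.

Q = 1.04 A × 4890 s = 5086 C
Moles of electrons = 5086 / 96500 = 0.05270 mol
2H⁺ + 2e⁻ → H₂, so n(H₂) = 0.05270 / 2 = 0.02635 mol
V = nRT/P = 0.02635 × 0.0821 × 311 / 1.26 = 0.5340 L
= 534 mL

534 mL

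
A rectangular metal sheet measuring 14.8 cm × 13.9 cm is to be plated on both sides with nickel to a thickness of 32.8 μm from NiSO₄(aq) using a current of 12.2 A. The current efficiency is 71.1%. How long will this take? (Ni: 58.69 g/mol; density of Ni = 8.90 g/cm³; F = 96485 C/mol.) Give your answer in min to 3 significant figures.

Plated area = 2 × 14.8 × 13.9 = 411.4 cm²
Volume = 411.4 × 32.8×10⁻⁴ cm = 1.349 cm³
m(Ni) = 1.349 × 8.90 = 12.01 g
n(Ni) = 12.01 / 58.69 = 0.2046 mol; n(e⁻) = 2 × 0.2046 = 0.4092 mol
Q = 0.4092 × 96485 / 0.711 = 55530 C
t = 55530 / 12.2 = 4552 s = 75.9 min

75.9 min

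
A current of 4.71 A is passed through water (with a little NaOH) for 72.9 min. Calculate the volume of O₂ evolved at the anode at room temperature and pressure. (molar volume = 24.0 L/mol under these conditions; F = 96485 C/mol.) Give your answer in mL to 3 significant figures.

1280 mL

Q = It = 4.71 × 4374 = 20600 C
n(e⁻) = 20600 / 96485 = 0.2135 mol
2H₂O → O₂ + 4H⁺ + 4e⁻, so n(O₂) = 0.2135 / 4 = 0.05338 mol
V = 0.05338 × 24.0 = 1.281 L
= 1280 mL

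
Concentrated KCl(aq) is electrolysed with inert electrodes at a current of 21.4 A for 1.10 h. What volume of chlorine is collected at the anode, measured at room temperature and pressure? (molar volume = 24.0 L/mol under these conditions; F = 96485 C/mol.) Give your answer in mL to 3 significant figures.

Charge passed = 21.4 × 3960 = 84740 C
Moles of electrons = 84740 / 96485 = 0.8783 mol
2Cl⁻ → Cl₂ + 2e⁻, so n(Cl₂) = 0.8783 / 2 = 0.4392 mol
V = 0.4392 × 24.0 = 10.54 L
= 10500 mL

10500 mL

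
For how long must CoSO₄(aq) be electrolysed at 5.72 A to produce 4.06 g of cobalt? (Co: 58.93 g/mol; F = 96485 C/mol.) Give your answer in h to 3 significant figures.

n(Co) = 4.06 / 58.93 = 0.06890 mol
Co²⁺ + 2e⁻ → Co, so n(e⁻) = 2 × 0.06890 = 0.1378 mol
Q = 0.1378 × 96485 = 13300 C
t = Q / I = 13300 / 5.72 = 2325 s = 0.646 h

0.646 h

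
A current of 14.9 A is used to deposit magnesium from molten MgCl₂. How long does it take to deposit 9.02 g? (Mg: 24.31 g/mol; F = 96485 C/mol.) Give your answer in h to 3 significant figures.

1.33 h

n(Mg) = 9.02 / 24.31 = 0.3710 mol
Mg²⁺ + 2e⁻ → Mg, so n(e⁻) = 2 × 0.3710 = 0.7420 mol
Q = 0.7420 × 96485 = 71590 C
t = Q / I = 71590 / 14.9 = 4805 s = 1.33 h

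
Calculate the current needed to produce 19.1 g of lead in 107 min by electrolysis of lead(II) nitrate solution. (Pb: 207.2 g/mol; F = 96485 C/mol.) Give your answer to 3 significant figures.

2.77 A

n(Pb) = 19.1 / 207.2 = 0.09218 mol
Pb²⁺ + 2e⁻ → Pb, so n(e⁻) = 2 × 0.09218 = 0.1844 mol
Q = 0.1844 × 96485 = 17790 C
I = Q / t = 17790 / 6420 s = 2.77 A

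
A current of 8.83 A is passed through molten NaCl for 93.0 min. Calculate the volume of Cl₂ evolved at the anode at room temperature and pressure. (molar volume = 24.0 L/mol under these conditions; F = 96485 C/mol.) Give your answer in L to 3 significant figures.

Charge passed = 8.83 × 5580 = 49270 C
Moles of electrons = 49270 / 96485 = 0.5106 mol
2Cl⁻ → Cl₂ + 2e⁻, so n(Cl₂) = 0.5106 / 2 = 0.2553 mol
V = 0.2553 × 24.0 = 6.127 L

6.13 L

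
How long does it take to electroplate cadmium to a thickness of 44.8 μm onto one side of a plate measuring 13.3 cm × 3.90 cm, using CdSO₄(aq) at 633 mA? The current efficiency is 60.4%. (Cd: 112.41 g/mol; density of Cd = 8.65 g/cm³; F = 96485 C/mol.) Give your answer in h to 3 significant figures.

2.51 h

Plated area = 13.3 × 3.90 = 51.87 cm²
Volume = 51.87 × 44.8×10⁻⁴ cm = 0.2324 cm³
m(Cd) = 0.2324 × 8.65 = 2.010 g
n(Cd) = 2.010 / 112.41 = 0.01788 mol; n(e⁻) = 2 × 0.01788 = 0.03576 mol
Q = 0.03576 × 96485 / 0.604 = 5712 C
t = 5712 / 0.633 = 9024 s = 2.51 h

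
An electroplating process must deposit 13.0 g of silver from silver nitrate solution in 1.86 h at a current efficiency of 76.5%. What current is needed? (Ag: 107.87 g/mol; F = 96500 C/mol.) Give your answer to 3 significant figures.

n(Ag) = 13.0 / 107.87 = 0.1205 mol
Ag⁺ + e⁻ → Ag, so n(e⁻) = 0.1205 mol
Q = 0.1205 × 96500 / 0.765 = 15200 C
I = Q / t = 15200 / 6696 s = 2.27 A

2.27 A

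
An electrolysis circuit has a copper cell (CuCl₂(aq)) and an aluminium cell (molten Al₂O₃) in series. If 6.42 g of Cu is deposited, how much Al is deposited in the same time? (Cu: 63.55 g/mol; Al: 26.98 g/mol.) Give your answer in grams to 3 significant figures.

n(Cu) = 6.42 / 63.55 = 0.1010 mol
Cu²⁺ + 2e⁻ → Cu, so n(e⁻) = 2 × 0.1010 = 0.2020 mol
Since the cells are in series, n(e⁻) in the Al cell is also 0.2020 mol.
Al³⁺ + 3e⁻ → Al, so n(Al) = 0.2020 / 3 = 0.06733 mol
m(Al) = 0.06733 × 26.98 = 1.82 g

1.82 g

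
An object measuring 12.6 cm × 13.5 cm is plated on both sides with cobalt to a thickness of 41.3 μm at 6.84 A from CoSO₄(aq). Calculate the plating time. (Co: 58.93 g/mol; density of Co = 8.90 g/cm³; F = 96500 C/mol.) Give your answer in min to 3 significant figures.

Plated area = 2 × 12.6 × 13.5 = 340.2 cm²
Volume = 340.2 × 41.3×10⁻⁴ cm = 1.405 cm³
m(Co) = 1.405 × 8.90 = 12.50 g
n(Co) = 12.50 / 58.93 = 0.2121 mol; n(e⁻) = 2 × 0.2121 = 0.4242 mol
Q = 0.4242 × 96500 = 40940 C
t = 40940 / 6.84 = 5985 s = 99.8 min

99.8 min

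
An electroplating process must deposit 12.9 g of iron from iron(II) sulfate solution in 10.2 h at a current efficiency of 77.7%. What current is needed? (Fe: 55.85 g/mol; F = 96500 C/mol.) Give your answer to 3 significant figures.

n(Fe) = 12.9 / 55.85 = 0.2310 mol
Fe²⁺ + 2e⁻ → Fe, so n(e⁻) = 2 × 0.2310 = 0.4620 mol
Q = 0.4620 × 96500 / 0.777 = 57380 C
I = Q / t = 57380 / 36720 s = 1.56 A

1.56 A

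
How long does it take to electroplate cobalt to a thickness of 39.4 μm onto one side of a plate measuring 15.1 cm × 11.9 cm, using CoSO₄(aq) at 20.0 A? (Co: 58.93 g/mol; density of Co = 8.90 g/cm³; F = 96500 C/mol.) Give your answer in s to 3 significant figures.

Plated area = 15.1 × 11.9 = 179.7 cm²
Volume = 179.7 × 39.4×10⁻⁴ cm = 0.7080 cm³
m(Co) = 0.7080 × 8.90 = 6.301 g
n(Co) = 6.301 / 58.93 = 0.1069 mol; n(e⁻) = 2 × 0.1069 = 0.2138 mol
Q = 0.2138 × 96500 = 20630 C
t = 20630 / 20.0 = 1032 s

1030 s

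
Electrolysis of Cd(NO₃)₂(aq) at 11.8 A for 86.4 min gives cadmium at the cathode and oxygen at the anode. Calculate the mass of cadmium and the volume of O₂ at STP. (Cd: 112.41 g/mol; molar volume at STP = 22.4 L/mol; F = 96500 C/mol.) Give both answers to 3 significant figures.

Q = 11.8 × 5184 = 61170 C; n(e⁻) = 61170 / 96500 = 0.6339 mol
Cathode: Cd²⁺ + 2e⁻ → Cd → n(Cd) = 0.6339/2 = 0.3170 mol → 35.6 g
Anode: 2H₂O → O₂ + 4H⁺ + 4e⁻ → n(O₂) = 0.6339/4 = 0.1585 mol → 3.55 L

35.6 g Cd; 3.55 L O₂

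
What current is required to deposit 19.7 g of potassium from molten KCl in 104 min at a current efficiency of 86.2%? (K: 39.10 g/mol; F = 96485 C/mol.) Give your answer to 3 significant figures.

n(K) = 19.7 / 39.10 = 0.5038 mol
K⁺ + e⁻ → K, so n(e⁻) = 0.5038 mol
Q = 0.5038 × 96485 / 0.862 = 56390 C
I = Q / t = 56390 / 6240 s = 9.04 A

9.04 A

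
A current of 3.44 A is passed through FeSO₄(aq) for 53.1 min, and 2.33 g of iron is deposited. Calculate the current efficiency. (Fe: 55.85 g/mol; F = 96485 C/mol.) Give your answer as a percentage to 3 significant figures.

Q = 3.44 × 3186 = 10960 C
n(e⁻) = 10960 / 96485 = 0.1136 mol
Fe²⁺ + 2e⁻ → Fe, so theoretical n(Fe) = 0.05680 mol → 3.172 g
Efficiency = 2.33 / 3.172 = 0.7346 = 73.5%

73.5%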